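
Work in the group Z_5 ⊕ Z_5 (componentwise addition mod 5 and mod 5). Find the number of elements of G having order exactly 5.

An element (a,b) has order lcm(ord(a), ord(b)); count pairs with lcm equal to 5.
Enumerating gives 24 such elements.

24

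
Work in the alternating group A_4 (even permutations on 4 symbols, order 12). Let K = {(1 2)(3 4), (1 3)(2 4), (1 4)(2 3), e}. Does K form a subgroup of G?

Yes

|K| = 4 divides |G| = 12, consistent with Lagrange.
K contains the identity, every element's inverse is in K, and K is closed under ∘: it is a subgroup.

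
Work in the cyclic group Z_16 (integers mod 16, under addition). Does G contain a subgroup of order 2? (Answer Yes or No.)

2 | 16. A subgroup of order 2 is {0, 8}.

Yes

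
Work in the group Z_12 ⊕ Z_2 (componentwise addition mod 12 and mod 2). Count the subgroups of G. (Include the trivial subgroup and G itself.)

16

|G| = 24, so by Lagrange every subgroup order divides 24. Divisors: 1, 2, 3, 4, 6, 8, 12, 24.
Subgroups by order — order 1: 1; order 2: 3; order 3: 1; order 4: 3; order 6: 3; order 8: 1; order 12: 3; order 24: 1.
Total: 1 + 3 + 1 + 3 + 3 + 1 + 3 + 1 = 16.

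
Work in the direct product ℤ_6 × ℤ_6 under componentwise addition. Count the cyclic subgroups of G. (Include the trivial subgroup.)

Each element a generates a cyclic subgroup ⟨a⟩; distinct elements may generate the same one (a cyclic group of order d has φ(d) generators).
Cyclic subgroups by order — order 1: 1; order 2: 3; order 3: 4; order 6: 12.
Total: 20.

20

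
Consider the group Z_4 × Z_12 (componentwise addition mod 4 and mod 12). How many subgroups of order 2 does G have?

3

|G| = 48 and 2 | 48, so subgroups of order 2 are possible by Lagrange.
The subgroups of order 2 are: {(0,0), (0,6)}; {(0,0), (2,0)}; {(0,0), (2,6)}.
So G has 3 subgroups of order 2.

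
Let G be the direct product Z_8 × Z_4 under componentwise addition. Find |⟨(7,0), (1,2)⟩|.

16

|⟨(7,0)⟩| = 8 and |⟨(1,2)⟩| = 8, so |H| is a multiple of lcm(8, 8) = 8 and divides |G| = 32.
Closing under the operation: H = {(0,0), (0,2), (1,0), (1,2), (2,0), (2,2), (3,0), (3,2), (4,0), (4,2), (5,0), (5,2), (6,0), (6,2), (7,0), (7,2)}, so |H| = 16.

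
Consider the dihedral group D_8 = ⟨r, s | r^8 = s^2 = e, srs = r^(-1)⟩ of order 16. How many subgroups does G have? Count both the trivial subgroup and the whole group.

|G| = 16, so by Lagrange every subgroup order divides 16. Divisors: 1, 2, 4, 8, 16.
Subgroups by order — order 1: 1; order 2: 9; order 4: 5; order 8: 3; order 16: 1.
Total: 1 + 9 + 5 + 3 + 1 = 19.

19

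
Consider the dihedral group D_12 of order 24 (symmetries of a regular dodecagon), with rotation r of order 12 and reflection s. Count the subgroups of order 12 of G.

3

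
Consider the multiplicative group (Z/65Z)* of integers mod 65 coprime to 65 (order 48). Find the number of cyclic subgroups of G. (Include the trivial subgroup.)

20

Group the elements of G by the cyclic subgroup they generate; each cyclic subgroup of order d accounts for φ(d) elements.
Cyclic subgroups by order — order 1: 1; order 2: 3; order 3: 1; order 4: 6; order 6: 3; order 12: 6.
Total: 20.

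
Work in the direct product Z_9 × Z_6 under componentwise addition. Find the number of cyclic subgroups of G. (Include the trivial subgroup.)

Group the elements of G by the cyclic subgroup they generate; each cyclic subgroup of order d accounts for φ(d) elements.
Cyclic subgroups by order — order 1: 1; order 2: 1; order 3: 4; order 6: 4; order 9: 3; order 18: 3.
Total: 16.

16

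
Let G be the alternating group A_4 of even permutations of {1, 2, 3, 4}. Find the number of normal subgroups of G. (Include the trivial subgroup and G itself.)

G has 10 subgroups. Checking conjugation-invariance by order — order 1: 1/1 normal; order 2: 0/3 normal; order 3: 0/4 normal; order 4: 1/1 normal; order 12: 1/1 normal.
Total normal subgroups: 3.

3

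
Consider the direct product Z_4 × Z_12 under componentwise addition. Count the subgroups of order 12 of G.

|G| = 48 and 12 | 48, so subgroups of order 12 are possible by Lagrange.
The subgroups of order 12 are: {(0,0), (0,1), (0,2), (0,3), (0,4), (0,5), (0,6), (0,7), (0,8), (0,9), (0,10), (0,11)}; {(0,0), (0,2), (0,4), (0,6), (0,8), (0,10), (2,0), (2,2), (2,4), (2,6), (2,8), (2,10)}; {(0,0), (0,2), (0,4), (0,6), (0,8), (0,10), (2,1), (2,3), (2,5), (2,7), (2,9), (2,11)}; {(0,0), (0,4), (0,8), (1,0), (1,4), (1,8), (2,0), (2,4), (2,8), (3,0), (3,4), (3,8)}; … (7 in all).
So G has 7 subgroups of order 12.

7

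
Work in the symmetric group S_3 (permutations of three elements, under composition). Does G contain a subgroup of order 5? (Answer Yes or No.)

No

5 does not divide |G| = 6, so by Lagrange no subgroup of order 5 exists.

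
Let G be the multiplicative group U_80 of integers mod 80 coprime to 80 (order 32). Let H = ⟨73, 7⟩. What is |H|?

8

|⟨73⟩| = 4 and |⟨7⟩| = 4, so |H| is a multiple of lcm(4, 4) = 4 and divides |G| = 32.
Closing under the operation: H = {1, 7, 23, 31, 49, 57, 73, 79}, so |H| = 8.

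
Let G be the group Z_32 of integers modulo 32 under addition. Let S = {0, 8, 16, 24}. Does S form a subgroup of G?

Yes

|S| = 4 divides |G| = 32, consistent with Lagrange.
S contains the identity, every element's inverse is in S, and S is closed under +: it is a subgroup.
In fact S = ⟨8⟩.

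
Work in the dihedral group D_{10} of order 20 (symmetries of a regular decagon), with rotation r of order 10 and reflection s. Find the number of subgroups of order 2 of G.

|G| = 20 and 2 | 20, so subgroups of order 2 are possible by Lagrange.
The subgroups of order 2 are: {e, r^2s}; {e, r^3s}; {e, r^4s}; {e, r^5}; … (11 in all).
So G has 11 subgroups of order 2.

11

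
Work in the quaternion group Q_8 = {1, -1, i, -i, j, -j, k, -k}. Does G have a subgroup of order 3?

3 does not divide |G| = 8, so by Lagrange no subgroup of order 3 exists.

No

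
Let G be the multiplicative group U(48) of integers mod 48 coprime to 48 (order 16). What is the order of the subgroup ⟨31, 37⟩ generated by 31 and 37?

8

|⟨31⟩| = 2 and |⟨37⟩| = 4, so |H| is a multiple of lcm(2, 4) = 4 and divides |G| = 16.
Closing under the operation: H = {1, 7, 13, 19, 25, 31, 37, 43}, so |H| = 8.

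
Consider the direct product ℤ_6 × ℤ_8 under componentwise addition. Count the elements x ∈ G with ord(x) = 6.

6

An element (a,b) has order lcm(ord(a), ord(b)); count pairs with lcm equal to 6.
Enumerating gives 6 such elements.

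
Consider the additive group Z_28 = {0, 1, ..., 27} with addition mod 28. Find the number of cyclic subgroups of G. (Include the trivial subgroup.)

Group the elements of G by the cyclic subgroup they generate; each cyclic subgroup of order d accounts for φ(d) elements.
Cyclic subgroups by order — order 1: 1; order 2: 1; order 4: 1; order 7: 1; order 14: 1; order 28: 1.
Total: 6.

6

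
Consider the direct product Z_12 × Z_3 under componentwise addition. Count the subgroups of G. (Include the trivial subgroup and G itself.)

|G| = 36, so by Lagrange every subgroup order divides 36. Divisors: 1, 2, 3, 4, 6, 9, 12, 18, 36.
Subgroups by order — order 1: 1; order 2: 1; order 3: 4; order 4: 1; order 6: 4; order 9: 1; order 12: 4; order 18: 1; order 36: 1.
Total: 1 + 1 + 4 + 1 + 4 + 1 + 4 + 1 + 1 = 18.

18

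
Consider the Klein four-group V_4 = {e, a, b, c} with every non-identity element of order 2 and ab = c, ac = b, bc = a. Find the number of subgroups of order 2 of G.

3

|G| = 4 and 2 | 4, so subgroups of order 2 are possible by Lagrange.
The subgroups of order 2 are: {e, a}; {e, b}; {e, c}.
So G has 3 subgroups of order 2.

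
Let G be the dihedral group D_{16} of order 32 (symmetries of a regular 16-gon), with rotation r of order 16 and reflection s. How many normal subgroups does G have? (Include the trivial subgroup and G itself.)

8

G has 36 subgroups. Checking conjugation-invariance by order — order 1: 1/1 normal; order 2: 1/17 normal; order 4: 1/9 normal; order 8: 1/5 normal; order 16: 3/3 normal; order 32: 1/1 normal.
Total normal subgroups: 8.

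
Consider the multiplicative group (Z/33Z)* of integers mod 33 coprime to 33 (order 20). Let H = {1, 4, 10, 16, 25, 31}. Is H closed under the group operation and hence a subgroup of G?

No

|H| = 6 does not divide |G| = 20, so by Lagrange H is not a subgroup.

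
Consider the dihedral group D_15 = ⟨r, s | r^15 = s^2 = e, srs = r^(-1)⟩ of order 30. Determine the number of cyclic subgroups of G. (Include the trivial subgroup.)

19

Each element a generates a cyclic subgroup ⟨a⟩; distinct elements may generate the same one (a cyclic group of order d has φ(d) generators).
Cyclic subgroups by order — order 1: 1; order 2: 15; order 3: 1; order 5: 1; order 15: 1.
Total: 19.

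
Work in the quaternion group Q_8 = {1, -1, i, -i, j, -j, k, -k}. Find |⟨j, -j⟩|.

|⟨j⟩| = 4 and |⟨-j⟩| = 4, so |H| is a multiple of lcm(4, 4) = 4 and divides |G| = 8.
Closing under the operation: H = {1, -1, j, -j}, so |H| = 4.

4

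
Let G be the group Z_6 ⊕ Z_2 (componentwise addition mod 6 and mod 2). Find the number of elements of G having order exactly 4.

0

An element (a,b) has order lcm(ord(a), ord(b)); count pairs with lcm equal to 4.
Enumerating gives 0 such elements.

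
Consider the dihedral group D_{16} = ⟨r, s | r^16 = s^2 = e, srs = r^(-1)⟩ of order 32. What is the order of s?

2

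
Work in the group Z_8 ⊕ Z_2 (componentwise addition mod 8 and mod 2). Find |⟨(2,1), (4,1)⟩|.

|⟨(2,1)⟩| = 4 and |⟨(4,1)⟩| = 2, so |H| is a multiple of lcm(4, 2) = 4 and divides |G| = 16.
Closing under the operation: H = {(0,0), (0,1), (2,0), (2,1), (4,0), (4,1), (6,0), (6,1)}, so |H| = 8.

8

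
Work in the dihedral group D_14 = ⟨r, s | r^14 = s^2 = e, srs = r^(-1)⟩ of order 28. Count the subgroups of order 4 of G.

7

|G| = 28 and 4 | 28, so subgroups of order 4 are possible by Lagrange.
The subgroups of order 4 are: {e, r^7, r^3s, r^10s}; {e, r^7, r^4s, r^11s}; {e, r^7, r^5s, r^12s}; {e, r^7, r^6s, r^13s}; … (7 in all).
So G has 7 subgroups of order 4.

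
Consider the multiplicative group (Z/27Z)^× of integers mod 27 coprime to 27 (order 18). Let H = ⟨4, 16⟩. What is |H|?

|⟨4⟩| = 9 and |⟨16⟩| = 9, so |H| is a multiple of lcm(9, 9) = 9 and divides |G| = 18.
Closing under the operation: H = {1, 4, 7, 10, 13, 16, 19, 22, 25}, so |H| = 9.

9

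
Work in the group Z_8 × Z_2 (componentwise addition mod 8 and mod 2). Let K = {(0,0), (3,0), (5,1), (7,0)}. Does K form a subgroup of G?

(7,0) ∈ K but its inverse (1,0) ∉ K, so K is not a subgroup.

No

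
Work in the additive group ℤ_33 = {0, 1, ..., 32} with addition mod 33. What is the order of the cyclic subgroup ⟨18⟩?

In ℤ_33, the order of an element a is n/gcd(a, n).
gcd(18, 33) = 3, so |⟨18⟩| = 33/3 = 11.

11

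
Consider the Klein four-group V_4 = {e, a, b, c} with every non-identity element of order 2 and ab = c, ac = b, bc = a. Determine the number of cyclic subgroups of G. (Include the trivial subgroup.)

4

Each element a generates a cyclic subgroup ⟨a⟩; distinct elements may generate the same one (a cyclic group of order d has φ(d) generators).
Cyclic subgroups by order — order 1: 1; order 2: 3.
Total: 4.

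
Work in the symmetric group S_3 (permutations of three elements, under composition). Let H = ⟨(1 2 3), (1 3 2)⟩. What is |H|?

|⟨(1 2 3)⟩| = 3 and |⟨(1 3 2)⟩| = 3, so |H| is a multiple of lcm(3, 3) = 3 and divides |G| = 6.
Closing under the operation: H = {e, (1 2 3), (1 3 2)}, so |H| = 3.

3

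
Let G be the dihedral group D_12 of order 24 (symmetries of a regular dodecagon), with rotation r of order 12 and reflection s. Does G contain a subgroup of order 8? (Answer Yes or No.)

8 | 24. A subgroup of order 8 is {e, r^3, r^6, r^9, rs, r^4s, r^7s, r^10s}.

Yes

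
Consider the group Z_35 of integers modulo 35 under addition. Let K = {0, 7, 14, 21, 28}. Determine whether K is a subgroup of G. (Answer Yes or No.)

Yes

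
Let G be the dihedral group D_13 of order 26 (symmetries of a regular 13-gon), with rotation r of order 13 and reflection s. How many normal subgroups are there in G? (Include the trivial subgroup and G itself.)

G has 16 subgroups. Checking conjugation-invariance by order — order 1: 1/1 normal; order 2: 0/13 normal; order 13: 1/1 normal; order 26: 1/1 normal.
Total normal subgroups: 3.

3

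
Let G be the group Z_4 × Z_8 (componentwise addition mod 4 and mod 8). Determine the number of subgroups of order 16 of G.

3

|G| = 32 and 16 | 32, so subgroups of order 16 are possible by Lagrange.
The subgroups of order 16 are: {(0,0), (0,1), (0,2), (0,3), (0,4), (0,5), (0,6), (0,7), (2,0), (2,1), (2,2), (2,3), (2,4), (2,5), (2,6), (2,7)}; {(0,0), (0,2), (0,4), (0,6), (1,0), (1,2), (1,4), (1,6), (2,0), (2,2), (2,4), (2,6), (3,0), (3,2), (3,4), (3,6)}; {(0,0), (0,2), (0,4), (0,6), (1,1), (1,3), (1,5), (1,7), (2,0), (2,2), (2,4), (2,6), (3,1), (3,3), (3,5), (3,7)}.
So G has 3 subgroups of order 16.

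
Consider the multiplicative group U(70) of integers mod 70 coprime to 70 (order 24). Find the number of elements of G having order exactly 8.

No element of G has order 8 (even though 8 | 24).

0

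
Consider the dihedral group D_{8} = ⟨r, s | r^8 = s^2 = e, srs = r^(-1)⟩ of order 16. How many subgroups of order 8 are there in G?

3

|G| = 16 and 8 | 16, so subgroups of order 8 are possible by Lagrange.
The subgroups of order 8 are: {e, r, r^2, r^3, r^4, r^5, r^6, r^7}; {e, r^2, r^4, r^6, s, r^2s, r^4s, r^6s}; {e, r^2, r^4, r^6, rs, r^3s, r^5s, r^7s}.
So G has 3 subgroups of order 8.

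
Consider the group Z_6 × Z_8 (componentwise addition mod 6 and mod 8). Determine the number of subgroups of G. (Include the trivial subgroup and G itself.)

|G| = 48, so by Lagrange every subgroup order divides 48. Divisors: 1, 2, 3, 4, 6, 8, 12, 16, 24, 48.
Subgroups by order — order 1: 1; order 2: 3; order 3: 1; order 4: 3; order 6: 3; order 8: 3; order 12: 3; order 16: 1; order 24: 3; order 48: 1.
Total: 1 + 3 + 1 + 3 + 3 + 3 + 3 + 1 + 3 + 1 = 22.

22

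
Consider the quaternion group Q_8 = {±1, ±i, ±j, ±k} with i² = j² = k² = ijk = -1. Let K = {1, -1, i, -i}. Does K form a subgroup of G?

|K| = 4 divides |G| = 8, consistent with Lagrange.
K contains the identity, every element's inverse is in K, and K is closed under ·: it is a subgroup.
In fact K = ⟨-i⟩.

Yes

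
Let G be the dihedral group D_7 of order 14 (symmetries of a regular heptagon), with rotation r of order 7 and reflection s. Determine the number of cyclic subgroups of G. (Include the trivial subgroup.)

9

Each element a generates a cyclic subgroup ⟨a⟩; distinct elements may generate the same one (a cyclic group of order d has φ(d) generators).
Cyclic subgroups by order — order 1: 1; order 2: 7; order 7: 1.
Total: 9.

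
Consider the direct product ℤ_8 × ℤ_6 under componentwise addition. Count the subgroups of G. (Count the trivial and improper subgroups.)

|G| = 48, so by Lagrange every subgroup order divides 48. Divisors: 1, 2, 3, 4, 6, 8, 12, 16, 24, 48.
Subgroups by order — order 1: 1; order 2: 3; order 3: 1; order 4: 3; order 6: 3; order 8: 3; order 12: 3; order 16: 1; order 24: 3; order 48: 1.
Total: 1 + 3 + 1 + 3 + 3 + 3 + 3 + 1 + 3 + 1 = 22.

22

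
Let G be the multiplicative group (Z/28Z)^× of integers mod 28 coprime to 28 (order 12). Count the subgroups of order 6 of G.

3

|G| = 12 and 6 | 12, so subgroups of order 6 are possible by Lagrange.
The subgroups of order 6 are: {1, 9, 11, 15, 23, 25}; {1, 5, 9, 13, 17, 25}; {1, 3, 9, 19, 25, 27}.
So G has 3 subgroups of order 6.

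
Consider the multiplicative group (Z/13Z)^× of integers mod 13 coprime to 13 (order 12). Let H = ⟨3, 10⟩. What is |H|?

6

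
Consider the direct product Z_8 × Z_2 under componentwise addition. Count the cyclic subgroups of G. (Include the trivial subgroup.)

Group the elements of G by the cyclic subgroup they generate; each cyclic subgroup of order d accounts for φ(d) elements.
Cyclic subgroups by order — order 1: 1; order 2: 3; order 4: 2; order 8: 2.
Total: 8.

8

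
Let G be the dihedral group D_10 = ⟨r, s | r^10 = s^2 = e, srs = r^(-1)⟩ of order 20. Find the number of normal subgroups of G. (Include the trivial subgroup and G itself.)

G has 22 subgroups. Checking conjugation-invariance by order — order 1: 1/1 normal; order 2: 1/11 normal; order 4: 0/5 normal; order 5: 1/1 normal; order 10: 3/3 normal; order 20: 1/1 normal.
Total normal subgroups: 7.

7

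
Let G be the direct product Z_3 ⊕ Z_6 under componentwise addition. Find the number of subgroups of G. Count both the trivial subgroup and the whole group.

|G| = 18, so by Lagrange every subgroup order divides 18. Divisors: 1, 2, 3, 6, 9, 18.
Subgroups by order — order 1: 1; order 2: 1; order 3: 4; order 6: 4; order 9: 1; order 18: 1.
Total: 1 + 1 + 4 + 4 + 1 + 1 = 12.

12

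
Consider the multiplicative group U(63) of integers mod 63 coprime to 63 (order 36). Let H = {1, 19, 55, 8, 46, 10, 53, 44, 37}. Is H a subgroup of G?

Closure fails: 8 · 10 = 17 ∉ H. So H is not a subgroup.

No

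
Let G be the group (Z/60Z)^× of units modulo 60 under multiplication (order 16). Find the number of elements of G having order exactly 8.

0

No element of G has order 8 (even though 8 | 16).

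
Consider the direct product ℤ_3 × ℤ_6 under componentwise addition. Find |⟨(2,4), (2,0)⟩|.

|⟨(2,4)⟩| = 3 and |⟨(2,0)⟩| = 3, so |H| is a multiple of lcm(3, 3) = 3 and divides |G| = 18.
Closing under the operation: H = {(0,0), (0,2), (0,4), (1,0), (1,2), (1,4), (2,0), (2,2), (2,4)}, so |H| = 9.

9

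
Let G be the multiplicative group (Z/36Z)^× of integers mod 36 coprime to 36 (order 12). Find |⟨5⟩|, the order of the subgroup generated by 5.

6

Compute successive powers of 5 mod 36: 5, 25, 17, 13, 29, 1; 5^6 ≡ 1 (mod 36).
So |⟨5⟩| = 6.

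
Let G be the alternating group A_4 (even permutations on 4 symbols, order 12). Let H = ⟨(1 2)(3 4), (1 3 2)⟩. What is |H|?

|⟨(1 2)(3 4)⟩| = 2 and |⟨(1 3 2)⟩| = 3, so |H| is a multiple of lcm(2, 3) = 6 and divides |G| = 12.
Closing {(1 2)(3 4), (1 3 2)} under the group operation gives all of G, so |H| = 12.

12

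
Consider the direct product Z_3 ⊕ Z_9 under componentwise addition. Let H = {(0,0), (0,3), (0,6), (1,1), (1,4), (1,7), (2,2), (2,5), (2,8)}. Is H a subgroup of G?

Yes

|H| = 9 divides |G| = 27, consistent with Lagrange.
H contains the identity, every element's inverse is in H, and H is closed under +: it is a subgroup.
In fact H = ⟨(1,1)⟩.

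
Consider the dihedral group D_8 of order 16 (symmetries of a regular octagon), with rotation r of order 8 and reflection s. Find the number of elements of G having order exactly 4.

2

The elements of order 4 are: r^2, r^6.
That's 2.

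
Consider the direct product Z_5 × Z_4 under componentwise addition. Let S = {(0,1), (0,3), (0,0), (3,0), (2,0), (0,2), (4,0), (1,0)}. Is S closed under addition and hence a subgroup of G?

No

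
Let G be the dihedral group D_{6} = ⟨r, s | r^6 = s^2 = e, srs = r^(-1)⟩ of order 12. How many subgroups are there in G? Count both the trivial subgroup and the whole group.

16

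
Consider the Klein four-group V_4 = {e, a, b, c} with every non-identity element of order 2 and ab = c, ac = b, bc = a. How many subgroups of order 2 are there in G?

3

|G| = 4 and 2 | 4, so subgroups of order 2 are possible by Lagrange.
The subgroups of order 2 are: {e, a}; {e, b}; {e, c}.
So G has 3 subgroups of order 2.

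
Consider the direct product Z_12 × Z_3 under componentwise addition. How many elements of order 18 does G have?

An element (a,b) has order lcm(ord(a), ord(b)); count pairs with lcm equal to 18.
Enumerating gives 0 such elements.

0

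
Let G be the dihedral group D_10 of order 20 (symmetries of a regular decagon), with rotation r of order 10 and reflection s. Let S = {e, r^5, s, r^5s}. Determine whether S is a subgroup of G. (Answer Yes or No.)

|S| = 4 divides |G| = 20, consistent with Lagrange.
S contains the identity, every element's inverse is in S, and S is closed under ·: it is a subgroup.

Yes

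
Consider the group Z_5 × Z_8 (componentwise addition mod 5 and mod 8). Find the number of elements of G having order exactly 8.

An element (a,b) has order lcm(ord(a), ord(b)); count pairs with lcm equal to 8.
Enumerating gives 4 such elements.

4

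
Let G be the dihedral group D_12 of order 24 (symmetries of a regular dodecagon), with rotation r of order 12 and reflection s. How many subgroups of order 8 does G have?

|G| = 24 and 8 | 24, so subgroups of order 8 are possible by Lagrange.
The subgroups of order 8 are: {e, r^3, r^6, r^9, rs, r^4s, r^7s, r^10s}; {e, r^3, r^6, r^9, r^2s, r^5s, r^8s, r^11s}; {e, r^3, r^6, r^9, s, r^3s, r^6s, r^9s}.
So G has 3 subgroups of order 8.

3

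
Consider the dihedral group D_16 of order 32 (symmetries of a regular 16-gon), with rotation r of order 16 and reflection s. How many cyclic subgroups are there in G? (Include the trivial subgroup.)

21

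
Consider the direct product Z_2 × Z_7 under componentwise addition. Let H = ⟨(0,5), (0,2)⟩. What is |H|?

|⟨(0,5)⟩| = 7 and |⟨(0,2)⟩| = 7, so |H| is a multiple of lcm(7, 7) = 7 and divides |G| = 14.
Closing under the operation: H = {(0,0), (0,1), (0,2), (0,3), (0,4), (0,5), (0,6)}, so |H| = 7.

7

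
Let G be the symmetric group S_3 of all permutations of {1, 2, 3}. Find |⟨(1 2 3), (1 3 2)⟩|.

3

|⟨(1 2 3)⟩| = 3 and |⟨(1 3 2)⟩| = 3, so |H| is a multiple of lcm(3, 3) = 3 and divides |G| = 6.
Closing under the operation: H = {e, (1 2 3), (1 3 2)}, so |H| = 3.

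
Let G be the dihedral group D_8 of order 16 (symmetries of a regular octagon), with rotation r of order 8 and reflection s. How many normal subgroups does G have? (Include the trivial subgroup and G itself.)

G has 19 subgroups. Checking conjugation-invariance by order — order 1: 1/1 normal; order 2: 1/9 normal; order 4: 1/5 normal; order 8: 3/3 normal; order 16: 1/1 normal.
Total normal subgroups: 7.

7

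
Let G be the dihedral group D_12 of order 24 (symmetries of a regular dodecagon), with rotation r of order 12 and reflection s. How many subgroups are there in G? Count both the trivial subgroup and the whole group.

34

|G| = 24, so by Lagrange every subgroup order divides 24. Divisors: 1, 2, 3, 4, 6, 8, 12, 24.
Subgroups by order — order 1: 1; order 2: 13; order 3: 1; order 4: 7; order 6: 5; order 8: 3; order 12: 3; order 24: 1.
Total: 1 + 13 + 1 + 7 + 5 + 3 + 3 + 1 = 34.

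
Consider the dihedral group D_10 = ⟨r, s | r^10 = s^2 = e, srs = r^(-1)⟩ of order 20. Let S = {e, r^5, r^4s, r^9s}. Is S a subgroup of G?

Yes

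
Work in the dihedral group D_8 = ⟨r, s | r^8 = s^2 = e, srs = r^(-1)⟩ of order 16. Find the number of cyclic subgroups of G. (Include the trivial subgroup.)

A cyclic subgroup of order d is generated by each of its φ(d) elements of order d, so the cyclic subgroups of order d number (#elements of order d)/φ(d).
Cyclic subgroups by order — order 1: 1; order 2: 9; order 4: 1; order 8: 1.
Total: 12.

12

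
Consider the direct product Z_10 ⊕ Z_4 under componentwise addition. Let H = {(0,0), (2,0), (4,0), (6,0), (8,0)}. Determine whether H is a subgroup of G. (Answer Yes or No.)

Yes

|H| = 5 divides |G| = 40, consistent with Lagrange.
H contains the identity, every element's inverse is in H, and H is closed under +: it is a subgroup.
In fact H = ⟨(4,0)⟩.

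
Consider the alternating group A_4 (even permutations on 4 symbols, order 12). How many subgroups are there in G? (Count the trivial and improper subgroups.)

|G| = 12, so by Lagrange every subgroup order divides 12. Divisors: 1, 2, 3, 4, 6, 12.
Subgroups by order — order 1: 1; order 2: 3; order 3: 4; order 4: 1; order 6: 0; order 12: 1.
Total: 1 + 3 + 4 + 1 + 0 + 1 = 10.

10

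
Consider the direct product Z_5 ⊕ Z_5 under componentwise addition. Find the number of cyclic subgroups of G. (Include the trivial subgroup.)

Each element a generates a cyclic subgroup ⟨a⟩; distinct elements may generate the same one (a cyclic group of order d has φ(d) generators).
Cyclic subgroups by order — order 1: 1; order 5: 6.
Total: 7.

7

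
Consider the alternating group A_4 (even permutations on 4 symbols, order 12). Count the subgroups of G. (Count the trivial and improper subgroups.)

10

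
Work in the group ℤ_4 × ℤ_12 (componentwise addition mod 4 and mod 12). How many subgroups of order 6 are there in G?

|G| = 48 and 6 | 48, so subgroups of order 6 are possible by Lagrange.
The subgroups of order 6 are: {(0,0), (0,2), (0,4), (0,6), (0,8), (0,10)}; {(0,0), (0,4), (0,8), (2,0), (2,4), (2,8)}; {(0,0), (0,4), (0,8), (2,2), (2,6), (2,10)}.
So G has 3 subgroups of order 6.

3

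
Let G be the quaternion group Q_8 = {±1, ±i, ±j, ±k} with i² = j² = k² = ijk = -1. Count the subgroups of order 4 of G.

3

|G| = 8 and 4 | 8, so subgroups of order 4 are possible by Lagrange.
The subgroups of order 4 are: {1, -1, i, -i}; {1, -1, j, -j}; {1, -1, k, -k}.
So G has 3 subgroups of order 4.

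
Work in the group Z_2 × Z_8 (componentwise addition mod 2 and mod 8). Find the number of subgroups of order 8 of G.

3

|G| = 16 and 8 | 16, so subgroups of order 8 are possible by Lagrange.
The subgroups of order 8 are: {(0,0), (0,1), (0,2), (0,3), (0,4), (0,5), (0,6), (0,7)}; {(0,0), (0,2), (0,4), (0,6), (1,0), (1,2), (1,4), (1,6)}; {(0,0), (0,2), (0,4), (0,6), (1,1), (1,3), (1,5), (1,7)}.
So G has 3 subgroups of order 8.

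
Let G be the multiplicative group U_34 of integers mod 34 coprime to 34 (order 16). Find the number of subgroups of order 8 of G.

1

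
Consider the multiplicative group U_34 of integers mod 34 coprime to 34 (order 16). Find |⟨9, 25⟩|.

8

|⟨9⟩| = 8 and |⟨25⟩| = 8, so |H| is a multiple of lcm(8, 8) = 8 and divides |G| = 16.
Closing under the operation: H = {1, 9, 13, 15, 19, 21, 25, 33}, so |H| = 8.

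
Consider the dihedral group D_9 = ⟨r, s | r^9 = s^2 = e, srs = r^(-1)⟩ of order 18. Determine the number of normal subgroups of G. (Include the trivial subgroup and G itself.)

G has 16 subgroups. Checking conjugation-invariance by order — order 1: 1/1 normal; order 2: 0/9 normal; order 3: 1/1 normal; order 6: 0/3 normal; order 9: 1/1 normal; order 18: 1/1 normal.
Total normal subgroups: 4.

4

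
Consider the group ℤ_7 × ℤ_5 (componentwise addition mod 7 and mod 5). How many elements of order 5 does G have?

4

An element (a,b) has order lcm(ord(a), ord(b)); count pairs with lcm equal to 5.
Enumerating gives 4 such elements.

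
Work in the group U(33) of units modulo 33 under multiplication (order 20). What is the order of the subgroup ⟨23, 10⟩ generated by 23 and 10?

4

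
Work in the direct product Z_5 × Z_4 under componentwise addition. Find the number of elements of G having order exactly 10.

An element (a,b) has order lcm(ord(a), ord(b)); count pairs with lcm equal to 10.
Enumerating gives 4 such elements.

4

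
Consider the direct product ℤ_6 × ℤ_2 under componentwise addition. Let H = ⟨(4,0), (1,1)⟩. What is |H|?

6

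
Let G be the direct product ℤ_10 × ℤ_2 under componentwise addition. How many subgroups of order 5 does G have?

1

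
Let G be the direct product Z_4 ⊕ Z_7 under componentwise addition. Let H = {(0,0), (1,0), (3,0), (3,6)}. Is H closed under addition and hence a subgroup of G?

(3,6) ∈ H but its inverse (1,1) ∉ H, so H is not a subgroup.

No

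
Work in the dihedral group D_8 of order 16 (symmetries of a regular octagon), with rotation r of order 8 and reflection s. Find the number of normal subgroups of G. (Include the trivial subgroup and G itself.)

G has 19 subgroups. Checking conjugation-invariance by order — order 1: 1/1 normal; order 2: 1/9 normal; order 4: 1/5 normal; order 8: 3/3 normal; order 16: 1/1 normal.
Total normal subgroups: 7.

7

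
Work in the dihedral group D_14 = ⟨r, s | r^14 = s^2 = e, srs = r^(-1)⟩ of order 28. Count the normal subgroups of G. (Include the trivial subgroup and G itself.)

7

G has 28 subgroups. Checking conjugation-invariance by order — order 1: 1/1 normal; order 2: 1/15 normal; order 4: 0/7 normal; order 7: 1/1 normal; order 14: 3/3 normal; order 28: 1/1 normal.
Total normal subgroups: 7.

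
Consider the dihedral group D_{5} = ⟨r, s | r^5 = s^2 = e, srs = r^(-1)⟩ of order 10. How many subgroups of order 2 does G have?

|G| = 10 and 2 | 10, so subgroups of order 2 are possible by Lagrange.
The subgroups of order 2 are: {e, r^2s}; {e, r^3s}; {e, r^4s}; {e, rs}; … (5 in all).
So G has 5 subgroups of order 2.

5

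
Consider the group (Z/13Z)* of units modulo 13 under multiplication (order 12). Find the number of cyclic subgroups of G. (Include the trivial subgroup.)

6

Group the elements of G by the cyclic subgroup they generate; each cyclic subgroup of order d accounts for φ(d) elements.
Cyclic subgroups by order — order 1: 1; order 2: 1; order 3: 1; order 4: 1; order 6: 1; order 12: 1.
Total: 6.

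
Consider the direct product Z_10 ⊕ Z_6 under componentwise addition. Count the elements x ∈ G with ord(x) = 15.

8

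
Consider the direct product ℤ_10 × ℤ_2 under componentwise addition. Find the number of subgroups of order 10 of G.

3

|G| = 20 and 10 | 20, so subgroups of order 10 are possible by Lagrange.
The subgroups of order 10 are: {(0,0), (0,1), (2,0), (2,1), (4,0), (4,1), (6,0), (6,1), (8,0), (8,1)}; {(0,0), (1,0), (2,0), (3,0), (4,0), (5,0), (6,0), (7,0), (8,0), (9,0)}; {(0,0), (1,1), (2,0), (3,1), (4,0), (5,1), (6,0), (7,1), (8,0), (9,1)}.
So G has 3 subgroups of order 10.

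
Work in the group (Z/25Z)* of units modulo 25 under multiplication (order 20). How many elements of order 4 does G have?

The elements of order 4 are: 7, 18.
That's 2.

2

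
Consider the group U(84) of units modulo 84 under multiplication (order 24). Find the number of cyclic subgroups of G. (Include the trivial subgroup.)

16

Each element a generates a cyclic subgroup ⟨a⟩; distinct elements may generate the same one (a cyclic group of order d has φ(d) generators).
Cyclic subgroups by order — order 1: 1; order 2: 7; order 3: 1; order 6: 7.
Total: 16.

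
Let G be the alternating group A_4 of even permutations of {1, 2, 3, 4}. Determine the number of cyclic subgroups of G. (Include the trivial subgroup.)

8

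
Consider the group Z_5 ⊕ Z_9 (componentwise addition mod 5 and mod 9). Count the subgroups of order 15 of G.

|G| = 45 and 15 | 45, so subgroups of order 15 are possible by Lagrange.
The subgroups of order 15 are: {(0,0), (0,3), (0,6), (1,0), (1,3), (1,6), (2,0), (2,3), (2,6), (3,0), (3,3), (3,6), (4,0), (4,3), (4,6)}.
So G has 1 subgroup of order 15.

1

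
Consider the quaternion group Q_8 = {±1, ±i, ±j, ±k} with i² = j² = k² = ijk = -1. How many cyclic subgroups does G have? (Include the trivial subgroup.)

5

A cyclic subgroup of order d is generated by each of its φ(d) elements of order d, so the cyclic subgroups of order d number (#elements of order d)/φ(d).
Cyclic subgroups by order — order 1: 1; order 2: 1; order 4: 3.
Total: 5.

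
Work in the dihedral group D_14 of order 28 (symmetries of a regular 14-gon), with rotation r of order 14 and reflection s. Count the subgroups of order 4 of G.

7

|G| = 28 and 4 | 28, so subgroups of order 4 are possible by Lagrange.
The subgroups of order 4 are: {e, r^7, r^3s, r^10s}; {e, r^7, r^4s, r^11s}; {e, r^7, r^5s, r^12s}; {e, r^7, r^6s, r^13s}; … (7 in all).
So G has 7 subgroups of order 4.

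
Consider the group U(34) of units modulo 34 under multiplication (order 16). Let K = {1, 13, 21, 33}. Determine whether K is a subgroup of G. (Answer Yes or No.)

|K| = 4 divides |G| = 16, consistent with Lagrange.
K contains the identity, every element's inverse is in K, and K is closed under ·: it is a subgroup.
In fact K = ⟨21⟩.

Yes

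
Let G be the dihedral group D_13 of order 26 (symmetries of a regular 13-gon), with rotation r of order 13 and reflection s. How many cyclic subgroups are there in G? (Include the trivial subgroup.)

Group the elements of G by the cyclic subgroup they generate; each cyclic subgroup of order d accounts for φ(d) elements.
Cyclic subgroups by order — order 1: 1; order 2: 13; order 13: 1.
Total: 15.

15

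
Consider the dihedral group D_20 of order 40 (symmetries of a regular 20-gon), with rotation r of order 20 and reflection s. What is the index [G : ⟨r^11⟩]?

2

|⟨r^11⟩| = 20 and |G| = 40.
By Lagrange, [G : H] = |G|/|H| = 40/20 = 2.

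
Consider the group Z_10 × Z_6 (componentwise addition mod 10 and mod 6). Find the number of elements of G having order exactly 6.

An element (a,b) has order lcm(ord(a), ord(b)); count pairs with lcm equal to 6.
Enumerating gives 6 such elements.

6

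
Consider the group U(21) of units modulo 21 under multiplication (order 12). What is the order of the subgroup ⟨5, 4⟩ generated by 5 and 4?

6

|⟨5⟩| = 6 and |⟨4⟩| = 3, so |H| is a multiple of lcm(6, 3) = 6 and divides |G| = 12.
Closing under the operation: H = {1, 4, 5, 16, 17, 20}, so |H| = 6.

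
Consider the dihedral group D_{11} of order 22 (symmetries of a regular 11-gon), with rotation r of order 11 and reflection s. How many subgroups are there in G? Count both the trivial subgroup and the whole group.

14

|G| = 22, so by Lagrange every subgroup order divides 22. Divisors: 1, 2, 11, 22.
Subgroups by order — order 1: 1; order 2: 11; order 11: 1; order 22: 1.
Total: 1 + 11 + 1 + 1 = 14.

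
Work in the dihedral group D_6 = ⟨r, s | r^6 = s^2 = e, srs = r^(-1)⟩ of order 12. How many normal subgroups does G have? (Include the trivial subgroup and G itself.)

7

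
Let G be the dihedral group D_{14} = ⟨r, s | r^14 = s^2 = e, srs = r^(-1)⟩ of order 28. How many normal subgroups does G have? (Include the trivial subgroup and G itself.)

7

G has 28 subgroups. Checking conjugation-invariance by order — order 1: 1/1 normal; order 2: 1/15 normal; order 4: 0/7 normal; order 7: 1/1 normal; order 14: 3/3 normal; order 28: 1/1 normal.
Total normal subgroups: 7.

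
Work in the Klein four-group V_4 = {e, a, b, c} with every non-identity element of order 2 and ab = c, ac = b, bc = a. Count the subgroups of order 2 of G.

3

|G| = 4 and 2 | 4, so subgroups of order 2 are possible by Lagrange.
The subgroups of order 2 are: {e, a}; {e, b}; {e, c}.
So G has 3 subgroups of order 2.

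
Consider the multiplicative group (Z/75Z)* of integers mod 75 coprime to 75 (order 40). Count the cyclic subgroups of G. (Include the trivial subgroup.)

12

Group the elements of G by the cyclic subgroup they generate; each cyclic subgroup of order d accounts for φ(d) elements.
Cyclic subgroups by order — order 1: 1; order 2: 3; order 4: 2; order 5: 1; order 10: 3; order 20: 2.
Total: 12.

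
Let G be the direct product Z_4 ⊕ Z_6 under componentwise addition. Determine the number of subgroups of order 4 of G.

|G| = 24 and 4 | 24, so subgroups of order 4 are possible by Lagrange.
The subgroups of order 4 are: {(0,0), (0,3), (2,0), (2,3)}; {(0,0), (1,0), (2,0), (3,0)}; {(0,0), (1,3), (2,0), (3,3)}.
So G has 3 subgroups of order 4.

3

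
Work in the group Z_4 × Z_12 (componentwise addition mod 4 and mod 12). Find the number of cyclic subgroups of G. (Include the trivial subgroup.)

20

Group the elements of G by the cyclic subgroup they generate; each cyclic subgroup of order d accounts for φ(d) elements.
Cyclic subgroups by order — order 1: 1; order 2: 3; order 3: 1; order 4: 6; order 6: 3; order 12: 6.
Total: 20.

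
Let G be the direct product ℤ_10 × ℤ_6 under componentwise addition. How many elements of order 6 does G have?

An element (a,b) has order lcm(ord(a), ord(b)); count pairs with lcm equal to 6.
Enumerating gives 6 such elements.

6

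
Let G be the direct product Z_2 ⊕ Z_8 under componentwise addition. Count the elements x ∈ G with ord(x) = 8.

An element (a,b) has order lcm(ord(a), ord(b)); count pairs with lcm equal to 8.
Enumerating gives 8 such elements.

8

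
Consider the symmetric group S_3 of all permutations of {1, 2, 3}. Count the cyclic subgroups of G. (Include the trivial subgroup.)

5

A cyclic subgroup of order d is generated by each of its φ(d) elements of order d, so the cyclic subgroups of order d number (#elements of order d)/φ(d).
Cyclic subgroups by order — order 1: 1; order 2: 3; order 3: 1.
Total: 5.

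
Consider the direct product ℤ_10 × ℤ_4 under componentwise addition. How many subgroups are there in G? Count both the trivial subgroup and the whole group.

16

|G| = 40, so by Lagrange every subgroup order divides 40. Divisors: 1, 2, 4, 5, 8, 10, 20, 40.
Subgroups by order — order 1: 1; order 2: 3; order 4: 3; order 5: 1; order 8: 1; order 10: 3; order 20: 3; order 40: 1.
Total: 1 + 3 + 3 + 1 + 1 + 3 + 3 + 1 = 16.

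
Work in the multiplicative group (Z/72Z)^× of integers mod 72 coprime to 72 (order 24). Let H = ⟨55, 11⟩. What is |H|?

|⟨55⟩| = 2 and |⟨11⟩| = 6, so |H| is a multiple of lcm(2, 6) = 6 and divides |G| = 24.
Closing under the operation: H = {1, 5, 7, 11, 25, 29, 31, 35, 49, 53, 55, 59}, so |H| = 12.

12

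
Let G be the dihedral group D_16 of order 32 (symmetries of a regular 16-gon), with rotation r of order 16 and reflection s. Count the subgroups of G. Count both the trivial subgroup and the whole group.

36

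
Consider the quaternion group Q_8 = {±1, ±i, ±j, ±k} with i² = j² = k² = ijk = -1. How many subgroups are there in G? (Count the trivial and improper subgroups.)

6

|G| = 8, so by Lagrange every subgroup order divides 8. Divisors: 1, 2, 4, 8.
Subgroups by order — order 1: 1; order 2: 1; order 4: 3; order 8: 1.
Total: 1 + 1 + 3 + 1 = 6.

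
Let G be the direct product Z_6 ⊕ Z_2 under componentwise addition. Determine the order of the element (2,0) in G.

3

The order of (2,0) in Z_6 × Z_2 is lcm(ord(2) in Z_6, ord(0) in Z_2).
ord(2) = 3 and ord(0) = 1, so |⟨(2,0)⟩| = lcm(3, 1) = 3.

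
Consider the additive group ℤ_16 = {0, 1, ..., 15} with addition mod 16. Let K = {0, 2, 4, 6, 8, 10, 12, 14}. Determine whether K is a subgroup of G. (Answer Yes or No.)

|K| = 8 divides |G| = 16, consistent with Lagrange.
K contains the identity, every element's inverse is in K, and K is closed under +: it is a subgroup.
In fact K = ⟨2⟩.

Yes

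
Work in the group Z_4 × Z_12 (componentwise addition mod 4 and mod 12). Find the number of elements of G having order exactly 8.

0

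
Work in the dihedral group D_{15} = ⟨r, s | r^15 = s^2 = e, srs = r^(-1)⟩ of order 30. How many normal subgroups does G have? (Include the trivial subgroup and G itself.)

5

G has 28 subgroups. Checking conjugation-invariance by order — order 1: 1/1 normal; order 2: 0/15 normal; order 3: 1/1 normal; order 5: 1/1 normal; order 6: 0/5 normal; order 10: 0/3 normal; order 15: 1/1 normal; order 30: 1/1 normal.
Total normal subgroups: 5.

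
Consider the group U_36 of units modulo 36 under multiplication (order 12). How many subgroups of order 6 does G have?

|G| = 12 and 6 | 12, so subgroups of order 6 are possible by Lagrange.
The subgroups of order 6 are: {1, 11, 13, 23, 25, 35}; {1, 5, 13, 17, 25, 29}; {1, 7, 13, 19, 25, 31}.
So G has 3 subgroups of order 6.

3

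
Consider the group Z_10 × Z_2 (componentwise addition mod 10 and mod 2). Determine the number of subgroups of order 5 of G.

1

|G| = 20 and 5 | 20, so subgroups of order 5 are possible by Lagrange.
The subgroups of order 5 are: {(0,0), (2,0), (4,0), (6,0), (8,0)}.
So G has 1 subgroup of order 5.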